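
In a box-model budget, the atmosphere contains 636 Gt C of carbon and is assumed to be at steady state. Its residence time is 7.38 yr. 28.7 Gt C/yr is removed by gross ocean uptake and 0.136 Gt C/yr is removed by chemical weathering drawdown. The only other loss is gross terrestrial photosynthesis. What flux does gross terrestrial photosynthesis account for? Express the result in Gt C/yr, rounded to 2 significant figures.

57 Gt C/yr

Total removal F = M/τ = 636 / 7.38 = 86.18 Gt C/yr.
Gross terrestrial photosynthesis = F − (28.7 + 0.136) = 86.18 − 28.84 = 57.34 Gt C/yr.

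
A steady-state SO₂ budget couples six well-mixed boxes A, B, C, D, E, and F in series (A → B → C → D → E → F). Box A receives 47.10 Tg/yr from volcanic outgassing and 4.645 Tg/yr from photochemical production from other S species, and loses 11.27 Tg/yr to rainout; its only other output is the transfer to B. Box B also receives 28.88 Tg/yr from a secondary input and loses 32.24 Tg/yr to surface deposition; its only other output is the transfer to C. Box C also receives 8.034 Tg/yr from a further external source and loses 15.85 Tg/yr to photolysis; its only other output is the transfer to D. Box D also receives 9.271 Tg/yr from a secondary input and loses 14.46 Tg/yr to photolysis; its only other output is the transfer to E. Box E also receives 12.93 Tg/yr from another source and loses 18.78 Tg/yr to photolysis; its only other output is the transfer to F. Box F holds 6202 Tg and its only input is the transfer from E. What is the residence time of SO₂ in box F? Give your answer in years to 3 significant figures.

340 yr

Box A: F(A→B) = (47.10 + 4.645) − 11.27 = 40.475 Tg/yr.
Box B: F(B→C) = (40.475 + 28.88) − 32.24 = 37.115 Tg/yr.
Box C: F(C→D) = (37.115 + 8.034) − 15.85 = 29.299 Tg/yr.
Box D: F(D→E) = (29.299 + 9.271) − 14.46 = 24.110 Tg/yr.
Box E: F(E→F) = (24.110 + 12.93) − 18.78 = 18.260 Tg/yr.
Box F throughput = its input = 18.260 Tg/yr; τ = 6202 / 18.260 = 339.6 yr.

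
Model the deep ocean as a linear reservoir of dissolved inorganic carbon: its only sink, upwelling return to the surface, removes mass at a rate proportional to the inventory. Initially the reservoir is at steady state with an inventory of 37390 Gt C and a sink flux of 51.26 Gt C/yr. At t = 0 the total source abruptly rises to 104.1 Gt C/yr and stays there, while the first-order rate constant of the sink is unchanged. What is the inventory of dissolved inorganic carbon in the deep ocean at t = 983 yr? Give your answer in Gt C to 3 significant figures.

Residence time τ = M₀/F₀ = 729.4 yr. The eventual steady state is M_∞ = M₀·(F₁/F₀) = 37390 × 104.1/51.26 = 75932 Gt C.
The anomaly ΔM(t) = M(t) − M_∞ decays as ΔM₀·e^(−t/τ) with ΔM₀ = 37390 − 75932 = −38540 Gt C.
At t = 983 yr, e^(−t/τ) = e^(−1.348) = 0.2599, so ΔM = −10020 Gt C and M = 75932 − 10020 = 65917 Gt C.

65900 Gt C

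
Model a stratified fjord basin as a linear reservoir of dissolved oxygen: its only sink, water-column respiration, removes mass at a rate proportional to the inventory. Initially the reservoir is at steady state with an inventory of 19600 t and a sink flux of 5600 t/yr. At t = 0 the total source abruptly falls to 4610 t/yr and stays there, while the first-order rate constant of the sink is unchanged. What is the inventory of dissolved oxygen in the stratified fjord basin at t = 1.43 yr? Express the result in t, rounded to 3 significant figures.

τ = M₀/F₀ = 19600/5600 = 3.500 yr; rate constant k = 1/τ.
New steady state M_∞ = F₁/k = F₁·τ = 4610 × 3.500 = 16135 t.
M(t) = M_∞ + (M₀ − M_∞)·e^(−t/τ); t/τ = 1.43/3.500 = 0.4086, so e^(−t/τ) = 0.6646.
M(t) = 16135 + 3465 × 0.6646 = 18438 t.

18400 t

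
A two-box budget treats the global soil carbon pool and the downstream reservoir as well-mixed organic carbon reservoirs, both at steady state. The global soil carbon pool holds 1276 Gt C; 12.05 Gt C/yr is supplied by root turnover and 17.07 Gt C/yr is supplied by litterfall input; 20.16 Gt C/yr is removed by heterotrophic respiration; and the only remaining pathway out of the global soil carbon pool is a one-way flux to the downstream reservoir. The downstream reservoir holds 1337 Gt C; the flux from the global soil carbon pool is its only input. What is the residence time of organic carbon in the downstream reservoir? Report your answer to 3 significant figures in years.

Balance the global soil carbon pool: ΣF_in = 12.05 + 17.07 = 29.120 Gt C/yr.
Flux to the downstream reservoir = ΣF_in − (20.16) = 8.9600 Gt C/yr.
At steady state the output of the downstream reservoir equals its input, 8.9600 Gt C/yr.
τ = M / F = 1337 / 8.9600 = 149.2 yr.

149 yr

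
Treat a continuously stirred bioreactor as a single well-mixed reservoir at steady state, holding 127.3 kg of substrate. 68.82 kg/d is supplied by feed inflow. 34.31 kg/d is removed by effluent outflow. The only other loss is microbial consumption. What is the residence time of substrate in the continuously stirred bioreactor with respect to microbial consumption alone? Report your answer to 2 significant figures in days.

3.7 d

At steady state ΣF_in = ΣF_out.
ΣF_in = 68.820 kg/d.
Microbial consumption flux = ΣF_in − (34.31) = 68.820 − 34.31 = 34.51 kg/d.
τ = M / F = 127.3 / 34.51 = 3.689 d.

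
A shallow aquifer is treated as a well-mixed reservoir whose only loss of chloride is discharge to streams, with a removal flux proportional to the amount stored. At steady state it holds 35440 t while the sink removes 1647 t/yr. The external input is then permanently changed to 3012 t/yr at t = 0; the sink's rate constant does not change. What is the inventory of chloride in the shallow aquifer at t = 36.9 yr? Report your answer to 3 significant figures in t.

59500 t

The sink rate constant is k = F₀/M₀ = 1647/35440 = 0.04647 yr⁻¹.
Solving dM/dt = F₁ − kM with M(0) = M₀ gives M(t) = F₁/k + (M₀ − F₁/k)·e^(−kt).
F₁/k = 3012/0.04647 = 64812 t; kt = 0.04647 × 36.9 = 1.715, e^(−kt) = 0.1800.
M(36.9) = 64812 + (35440 − 64812) × 0.1800 = 64812 − 5287 = 59525 t.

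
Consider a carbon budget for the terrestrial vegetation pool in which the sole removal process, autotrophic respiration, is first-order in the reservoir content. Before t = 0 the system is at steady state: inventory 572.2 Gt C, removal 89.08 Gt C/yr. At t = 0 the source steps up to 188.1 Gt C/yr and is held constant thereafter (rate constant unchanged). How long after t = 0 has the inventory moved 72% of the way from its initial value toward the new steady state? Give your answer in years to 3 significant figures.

8.18 yr

τ = M₀/F₀ = 572.2/89.08 = 6.423 yr.
The remaining gap fraction is e^(−t/τ); 72% covered ⇒ e^(−t/τ) = 0.280.
t = −τ ln(0.280) = 6.423 × 1.273 = 8.177 yr.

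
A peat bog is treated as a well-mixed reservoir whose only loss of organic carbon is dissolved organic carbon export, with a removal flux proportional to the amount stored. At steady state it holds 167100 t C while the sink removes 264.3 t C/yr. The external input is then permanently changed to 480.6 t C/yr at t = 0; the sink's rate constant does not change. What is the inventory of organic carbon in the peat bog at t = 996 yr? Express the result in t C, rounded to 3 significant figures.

276000 t C

Residence time τ = M₀/F₀ = 632.2 yr. The eventual steady state is M_∞ = M₀·(F₁/F₀) = 167100 × 480.6/264.3 = 303850 t C.
The anomaly ΔM(t) = M(t) − M_∞ decays as ΔM₀·e^(−t/τ) with ΔM₀ = 167100 − 303850 = −136800 t C.
At t = 996 yr, e^(−t/τ) = e^(−1.575) = 0.2069, so ΔM = −28300 t C and M = 303850 − 28300 = 275550 t C.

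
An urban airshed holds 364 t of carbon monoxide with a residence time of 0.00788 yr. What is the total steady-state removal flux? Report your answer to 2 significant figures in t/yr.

F = M / τ = 364 / 0.00788 = 46190 t/yr.

46000 t/yr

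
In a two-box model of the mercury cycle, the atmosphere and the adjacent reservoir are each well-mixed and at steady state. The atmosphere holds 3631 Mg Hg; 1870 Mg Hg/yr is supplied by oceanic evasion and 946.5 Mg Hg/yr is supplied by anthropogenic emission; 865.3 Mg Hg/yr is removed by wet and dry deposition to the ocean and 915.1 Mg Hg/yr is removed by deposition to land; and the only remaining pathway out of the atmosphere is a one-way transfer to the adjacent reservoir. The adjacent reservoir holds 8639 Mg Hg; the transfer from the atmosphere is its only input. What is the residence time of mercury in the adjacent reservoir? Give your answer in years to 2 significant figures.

8.3 yr

Balance the atmosphere: ΣF_in = 1870 + 946.5 = 2816.5 Mg Hg/yr.
Transfer to the adjacent reservoir = ΣF_in − (865.3 + 915.1) = 1036.1 Mg Hg/yr.
At steady state the output of the adjacent reservoir equals its input, 1036.1 Mg Hg/yr.
τ = M / F = 8639 / 1036.1 = 8.338 yr.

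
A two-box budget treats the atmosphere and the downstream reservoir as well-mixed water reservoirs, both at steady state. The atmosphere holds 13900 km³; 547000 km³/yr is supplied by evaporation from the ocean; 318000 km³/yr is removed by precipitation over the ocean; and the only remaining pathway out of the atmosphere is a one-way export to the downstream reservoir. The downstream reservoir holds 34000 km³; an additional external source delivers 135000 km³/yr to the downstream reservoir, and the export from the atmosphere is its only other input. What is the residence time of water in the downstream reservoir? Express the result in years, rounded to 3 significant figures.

Balance the atmosphere: ΣF_in = 547000 km³/yr.
Export to the downstream reservoir = ΣF_in − (318000) = 229000 km³/yr.
Total input to the downstream reservoir = 229000 + 135000 = 364000 km³/yr; at steady state this equals its total output.
τ = M / F = 34000 / 364000 = 0.09341 yr.

0.0934 yr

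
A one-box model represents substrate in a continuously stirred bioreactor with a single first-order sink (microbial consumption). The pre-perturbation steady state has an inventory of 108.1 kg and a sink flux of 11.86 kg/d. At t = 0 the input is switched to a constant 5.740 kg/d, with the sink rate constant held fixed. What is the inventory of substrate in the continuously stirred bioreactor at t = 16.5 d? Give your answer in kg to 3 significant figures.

The sink rate constant is k = F₀/M₀ = 11.86/108.1 = 0.1097 d⁻¹.
Solving dM/dt = F₁ − kM with M(0) = M₀ gives M(t) = F₁/k + (M₀ − F₁/k)·e^(−kt).
F₁/k = 5.740/0.1097 = 52.318 kg; kt = 0.1097 × 16.5 = 1.810, e^(−kt) = 0.1636.
M(16.5) = 52.318 + (108.1 − 52.318) × 0.1636 = 52.318 + 9.126 = 61.445 kg.

61.4 kg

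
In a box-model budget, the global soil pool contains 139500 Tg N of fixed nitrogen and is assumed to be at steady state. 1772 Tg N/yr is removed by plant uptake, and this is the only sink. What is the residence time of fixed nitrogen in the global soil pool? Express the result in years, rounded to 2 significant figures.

τ = M / F = 139500 / 1772 = 78.72 yr.

79 yr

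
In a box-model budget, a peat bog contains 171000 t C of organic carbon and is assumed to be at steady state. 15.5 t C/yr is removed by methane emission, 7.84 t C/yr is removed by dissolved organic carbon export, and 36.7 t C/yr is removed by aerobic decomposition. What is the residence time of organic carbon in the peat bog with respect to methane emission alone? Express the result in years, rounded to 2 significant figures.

Residence time with respect to a single sink: τ = M / F_sink.
τ = 171000 / 15.5 = 11030 yr.

11000 yr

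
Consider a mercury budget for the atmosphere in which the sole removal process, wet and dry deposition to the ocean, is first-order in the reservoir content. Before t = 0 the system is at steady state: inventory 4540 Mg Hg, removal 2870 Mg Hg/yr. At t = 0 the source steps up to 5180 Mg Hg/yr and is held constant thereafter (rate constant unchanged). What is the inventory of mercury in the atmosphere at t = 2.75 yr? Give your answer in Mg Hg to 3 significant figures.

7550 Mg Hg

Residence time τ = M₀/F₀ = 1.582 yr. The eventual steady state is M_∞ = M₀·(F₁/F₀) = 4540 × 5180/2870 = 8194.1 Mg Hg.
The anomaly ΔM(t) = M(t) − M_∞ decays as ΔM₀·e^(−t/τ) with ΔM₀ = 4540 − 8194.1 = −3654 Mg Hg.
At t = 2.75 yr, e^(−t/τ) = e^(−1.738) = 0.1758, so ΔM = −642.4 Mg Hg and M = 8194.1 − 642.4 = 7551.8 Mg Hg.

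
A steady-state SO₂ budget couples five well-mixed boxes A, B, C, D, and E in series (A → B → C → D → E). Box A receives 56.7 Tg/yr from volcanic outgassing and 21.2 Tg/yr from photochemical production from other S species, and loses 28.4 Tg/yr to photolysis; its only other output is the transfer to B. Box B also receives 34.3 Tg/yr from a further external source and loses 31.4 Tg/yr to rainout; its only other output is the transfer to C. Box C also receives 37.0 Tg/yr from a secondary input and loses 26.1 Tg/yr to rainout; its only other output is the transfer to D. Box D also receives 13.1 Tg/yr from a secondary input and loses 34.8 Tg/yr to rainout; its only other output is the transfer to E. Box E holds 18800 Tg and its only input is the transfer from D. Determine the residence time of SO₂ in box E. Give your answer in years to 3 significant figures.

Box A: F(A→B) = (56.7 + 21.2) − 28.4 = 49.500 Tg/yr.
Box B: F(B→C) = (49.500 + 34.3) − 31.4 = 52.400 Tg/yr.
Box C: F(C→D) = (52.400 + 37.0) − 26.1 = 63.300 Tg/yr.
Box D: F(D→E) = (63.300 + 13.1) − 34.8 = 41.600 Tg/yr.
Box E throughput = its input = 41.600 Tg/yr; τ = 18800 / 41.600 = 451.9 yr.

452 yr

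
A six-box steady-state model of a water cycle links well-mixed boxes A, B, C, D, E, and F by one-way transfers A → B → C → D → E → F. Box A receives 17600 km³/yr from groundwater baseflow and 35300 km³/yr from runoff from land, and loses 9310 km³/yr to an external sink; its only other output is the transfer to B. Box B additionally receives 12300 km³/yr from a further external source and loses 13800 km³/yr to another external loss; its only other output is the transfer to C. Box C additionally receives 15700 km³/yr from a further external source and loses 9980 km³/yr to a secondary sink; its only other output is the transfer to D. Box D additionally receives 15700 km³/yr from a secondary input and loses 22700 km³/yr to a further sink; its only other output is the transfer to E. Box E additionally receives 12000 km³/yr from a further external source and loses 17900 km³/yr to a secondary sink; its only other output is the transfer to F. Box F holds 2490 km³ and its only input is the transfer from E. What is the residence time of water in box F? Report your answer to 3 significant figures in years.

Box A: F(A→B) = (17600 + 35300) − 9310 = 43590 km³/yr.
Box B: F(B→C) = (43590 + 12300) − 13800 = 42090 km³/yr.
Box C: F(C→D) = (42090 + 15700) − 9980 = 47810 km³/yr.
Box D: F(D→E) = (47810 + 15700) − 22700 = 40810 km³/yr.
Box E: F(E→F) = (40810 + 12000) − 17900 = 34910 km³/yr.
Box F throughput = its input = 34910 km³/yr; τ = 2490 / 34910 = 0.07133 yr.

0.0713 yr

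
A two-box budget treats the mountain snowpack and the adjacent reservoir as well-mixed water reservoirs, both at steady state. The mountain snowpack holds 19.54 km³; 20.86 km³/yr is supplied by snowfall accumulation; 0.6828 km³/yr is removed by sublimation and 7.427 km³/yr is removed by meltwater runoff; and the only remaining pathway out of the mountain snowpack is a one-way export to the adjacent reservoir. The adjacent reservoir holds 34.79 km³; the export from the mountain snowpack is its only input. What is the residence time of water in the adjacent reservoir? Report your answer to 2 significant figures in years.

Balance the mountain snowpack: ΣF_in = 20.860 km³/yr.
Export to the adjacent reservoir = ΣF_in − (0.6828 + 7.427) = 12.750 km³/yr.
At steady state the output of the adjacent reservoir equals its input, 12.750 km³/yr.
τ = M / F = 34.79 / 12.750 = 2.729 yr.

2.7 yr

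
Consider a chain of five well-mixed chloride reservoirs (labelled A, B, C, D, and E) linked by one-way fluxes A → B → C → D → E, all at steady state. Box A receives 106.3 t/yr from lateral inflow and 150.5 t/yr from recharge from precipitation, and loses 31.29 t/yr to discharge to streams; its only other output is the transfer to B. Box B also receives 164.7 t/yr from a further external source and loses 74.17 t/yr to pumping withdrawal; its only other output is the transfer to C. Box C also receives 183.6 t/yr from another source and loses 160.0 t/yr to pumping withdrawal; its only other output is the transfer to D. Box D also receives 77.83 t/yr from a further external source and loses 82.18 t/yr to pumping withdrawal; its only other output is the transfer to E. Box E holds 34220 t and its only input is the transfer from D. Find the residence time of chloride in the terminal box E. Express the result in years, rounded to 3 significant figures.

Box A: F(A→B) = (106.3 + 150.5) − 31.29 = 225.51 t/yr.
Box B: F(B→C) = (225.51 + 164.7) − 74.17 = 316.04 t/yr.
Box C: F(C→D) = (316.04 + 183.6) − 160.0 = 339.64 t/yr.
Box D: F(D→E) = (339.64 + 77.83) − 82.18 = 335.29 t/yr.
Box E throughput = its input = 335.29 t/yr; τ = 34220 / 335.29 = 102.1 yr.

102 yr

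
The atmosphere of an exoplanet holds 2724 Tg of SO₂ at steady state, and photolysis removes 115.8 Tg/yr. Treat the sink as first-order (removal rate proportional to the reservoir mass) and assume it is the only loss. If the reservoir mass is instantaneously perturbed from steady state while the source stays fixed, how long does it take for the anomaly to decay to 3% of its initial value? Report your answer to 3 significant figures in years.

82.5 yr

For a linear reservoir the anomaly decays as exp(−t/τ) with τ = M/F = 2724/115.8 = 23.52 yr.
exp(−t/τ) = 0.03 ⇒ t = −τ ln(0.03) = 23.52 × 3.507 = 82.49 yr.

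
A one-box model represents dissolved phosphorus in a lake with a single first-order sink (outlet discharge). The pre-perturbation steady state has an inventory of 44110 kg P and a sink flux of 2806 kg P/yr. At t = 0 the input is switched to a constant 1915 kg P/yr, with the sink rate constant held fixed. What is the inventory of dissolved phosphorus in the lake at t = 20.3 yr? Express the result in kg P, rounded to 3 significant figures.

34000 kg P

Residence time τ = M₀/F₀ = 15.72 yr. The eventual steady state is M_∞ = M₀·(F₁/F₀) = 44110 × 1915/2806 = 30104 kg P.
The anomaly ΔM(t) = M(t) − M_∞ decays as ΔM₀·e^(−t/τ) with ΔM₀ = 44110 − 30104 = 14010 kg P.
At t = 20.3 yr, e^(−t/τ) = e^(−1.291) = 0.2749, so ΔM = 3850 kg P and M = 30104 + 3850 = 33954 kg P.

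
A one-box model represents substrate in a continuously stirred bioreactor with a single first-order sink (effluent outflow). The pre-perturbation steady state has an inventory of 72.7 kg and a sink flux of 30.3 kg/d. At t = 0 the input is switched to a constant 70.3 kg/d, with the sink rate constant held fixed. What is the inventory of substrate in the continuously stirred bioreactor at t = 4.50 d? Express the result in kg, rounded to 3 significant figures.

154 kg

The sink rate constant is k = F₀/M₀ = 30.3/72.7 = 0.4168 d⁻¹.
Solving dM/dt = F₁ − kM with M(0) = M₀ gives M(t) = F₁/k + (M₀ − F₁/k)·e^(−kt).
F₁/k = 70.3/0.4168 = 168.67 kg; kt = 0.4168 × 4.50 = 1.876, e^(−kt) = 0.1533.
M(4.50) = 168.67 + (72.7 − 168.67) × 0.1533 = 168.67 − 14.71 = 153.96 kg.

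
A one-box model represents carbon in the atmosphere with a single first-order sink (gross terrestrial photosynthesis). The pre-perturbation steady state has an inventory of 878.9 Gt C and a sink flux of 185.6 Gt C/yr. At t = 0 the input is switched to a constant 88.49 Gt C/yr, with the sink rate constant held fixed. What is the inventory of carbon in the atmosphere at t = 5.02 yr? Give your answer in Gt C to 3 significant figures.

578 Gt C

Residence time τ = M₀/F₀ = 4.735 yr. The eventual steady state is M_∞ = M₀·(F₁/F₀) = 878.9 × 88.49/185.6 = 419.04 Gt C.
The anomaly ΔM(t) = M(t) − M_∞ decays as ΔM₀·e^(−t/τ) with ΔM₀ = 878.9 − 419.04 = 459.9 Gt C.
At t = 5.02 yr, e^(−t/τ) = e^(−1.060) = 0.3464, so ΔM = 159.3 Gt C and M = 419.04 + 159.3 = 578.35 Gt C.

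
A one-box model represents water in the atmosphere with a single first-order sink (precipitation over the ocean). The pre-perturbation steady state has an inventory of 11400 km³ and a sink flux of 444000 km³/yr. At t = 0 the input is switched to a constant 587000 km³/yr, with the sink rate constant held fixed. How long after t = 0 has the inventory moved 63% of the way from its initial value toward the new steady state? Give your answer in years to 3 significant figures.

0.0255 yr

τ = M₀/F₀ = 11400/444000 = 0.02568 yr.
The remaining gap fraction is e^(−t/τ); 63% covered ⇒ e^(−t/τ) = 0.370.
t = −τ ln(0.370) = 0.02568 × 0.9943 = 0.02553 yr.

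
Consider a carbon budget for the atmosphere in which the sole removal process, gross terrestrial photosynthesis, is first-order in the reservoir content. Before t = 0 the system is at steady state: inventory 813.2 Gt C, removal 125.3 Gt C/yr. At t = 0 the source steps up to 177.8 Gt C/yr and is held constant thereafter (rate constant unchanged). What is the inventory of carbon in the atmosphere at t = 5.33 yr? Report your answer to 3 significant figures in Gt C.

Residence time τ = M₀/F₀ = 6.490 yr. The eventual steady state is M_∞ = M₀·(F₁/F₀) = 813.2 × 177.8/125.3 = 1153.9 Gt C.
The anomaly ΔM(t) = M(t) − M_∞ decays as ΔM₀·e^(−t/τ) with ΔM₀ = 813.2 − 1153.9 = −340.7 Gt C.
At t = 5.33 yr, e^(−t/τ) = e^(−0.8213) = 0.4399, so ΔM = −149.9 Gt C and M = 1153.9 − 149.9 = 1004.0 Gt C.

1000 Gt C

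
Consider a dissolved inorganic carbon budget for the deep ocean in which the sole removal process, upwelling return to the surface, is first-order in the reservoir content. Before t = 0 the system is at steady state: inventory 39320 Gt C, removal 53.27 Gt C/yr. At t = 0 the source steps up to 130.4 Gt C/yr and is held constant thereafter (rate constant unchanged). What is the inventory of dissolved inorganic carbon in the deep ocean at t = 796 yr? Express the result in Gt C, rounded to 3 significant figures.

76900 Gt C

τ = M₀/F₀ = 39320/53.27 = 738.1 yr; rate constant k = 1/τ.
New steady state M_∞ = F₁/k = F₁·τ = 130.4 × 738.1 = 96252 Gt C.
M(t) = M_∞ + (M₀ − M_∞)·e^(−t/τ); t/τ = 796/738.1 = 1.078, so e^(−t/τ) = 0.3401.
M(t) = 96252 − 56930 × 0.3401 = 76887 Gt C.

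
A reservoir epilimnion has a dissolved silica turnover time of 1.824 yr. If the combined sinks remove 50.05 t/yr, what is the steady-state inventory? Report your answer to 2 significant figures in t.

91 t

τ = M/F ⇒ M = τ × F = 1.824 × 50.05 = 91.29 t.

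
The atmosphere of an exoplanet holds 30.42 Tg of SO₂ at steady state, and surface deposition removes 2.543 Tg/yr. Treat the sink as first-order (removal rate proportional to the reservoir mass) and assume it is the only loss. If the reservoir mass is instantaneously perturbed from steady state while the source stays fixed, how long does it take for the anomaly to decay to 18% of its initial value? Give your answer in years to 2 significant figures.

For a linear reservoir the anomaly decays as exp(−t/τ) with τ = M/F = 30.42/2.543 = 11.96 yr.
exp(−t/τ) = 0.18 ⇒ t = −τ ln(0.18) = 11.96 × 1.715 = 20.51 yr.

21 yr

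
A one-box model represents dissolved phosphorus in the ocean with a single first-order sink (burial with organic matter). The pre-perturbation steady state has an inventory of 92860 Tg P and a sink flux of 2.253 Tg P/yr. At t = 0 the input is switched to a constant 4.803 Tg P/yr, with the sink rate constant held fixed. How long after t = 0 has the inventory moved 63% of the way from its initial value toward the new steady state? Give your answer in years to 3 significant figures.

τ = M₀/F₀ = 92860/2.253 = 41220 yr.
The remaining gap fraction is e^(−t/τ); 63% covered ⇒ e^(−t/τ) = 0.370.
t = −τ ln(0.370) = 41220 × 0.9943 = 40980 yr.

41000 yr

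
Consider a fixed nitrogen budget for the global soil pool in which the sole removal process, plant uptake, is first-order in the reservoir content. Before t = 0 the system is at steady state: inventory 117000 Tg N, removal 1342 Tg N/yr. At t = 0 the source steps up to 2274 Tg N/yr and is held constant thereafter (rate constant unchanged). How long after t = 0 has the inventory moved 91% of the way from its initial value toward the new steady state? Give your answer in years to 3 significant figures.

τ = M₀/F₀ = 117000/1342 = 87.18 yr.
The remaining gap fraction is e^(−t/τ); 91% covered ⇒ e^(−t/τ) = 0.0900.
t = −τ ln(0.0900) = 87.18 × 2.408 = 209.9 yr.

210 yr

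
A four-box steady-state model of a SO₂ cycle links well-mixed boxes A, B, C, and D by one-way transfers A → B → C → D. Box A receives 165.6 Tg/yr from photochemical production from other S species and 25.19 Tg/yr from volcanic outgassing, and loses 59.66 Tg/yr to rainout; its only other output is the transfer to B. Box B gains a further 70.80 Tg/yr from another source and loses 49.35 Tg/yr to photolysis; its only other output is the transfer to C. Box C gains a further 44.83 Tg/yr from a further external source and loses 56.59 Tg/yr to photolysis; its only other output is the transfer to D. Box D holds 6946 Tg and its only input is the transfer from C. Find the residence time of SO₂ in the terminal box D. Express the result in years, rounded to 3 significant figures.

Box A: F(A→B) = (165.6 + 25.19) − 59.66 = 131.13 Tg/yr.
Box B: F(B→C) = (131.13 + 70.80) − 49.35 = 152.58 Tg/yr.
Box C: F(C→D) = (152.58 + 44.83) − 56.59 = 140.82 Tg/yr.
Box D throughput = its input = 140.82 Tg/yr; τ = 6946 / 140.82 = 49.33 yr.

49.3 yr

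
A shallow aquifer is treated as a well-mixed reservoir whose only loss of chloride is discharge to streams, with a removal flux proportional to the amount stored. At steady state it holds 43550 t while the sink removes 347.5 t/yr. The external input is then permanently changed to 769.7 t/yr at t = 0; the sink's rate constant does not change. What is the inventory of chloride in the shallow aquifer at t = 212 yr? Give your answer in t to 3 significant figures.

86700 t

τ = M₀/F₀ = 43550/347.5 = 125.3 yr; rate constant k = 1/τ.
New steady state M_∞ = F₁/k = F₁·τ = 769.7 × 125.3 = 96462 t.
M(t) = M_∞ + (M₀ − M_∞)·e^(−t/τ); t/τ = 212/125.3 = 1.692, so e^(−t/τ) = 0.1842.
M(t) = 96462 − 52910 × 0.1842 = 86714 t.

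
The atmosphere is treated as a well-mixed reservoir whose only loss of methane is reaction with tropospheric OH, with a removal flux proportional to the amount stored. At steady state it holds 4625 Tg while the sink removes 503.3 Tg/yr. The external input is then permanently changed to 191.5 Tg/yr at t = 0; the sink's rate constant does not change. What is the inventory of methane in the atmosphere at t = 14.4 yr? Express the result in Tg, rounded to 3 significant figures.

2360 Tg

Residence time τ = M₀/F₀ = 9.189 yr. The eventual steady state is M_∞ = M₀·(F₁/F₀) = 4625 × 191.5/503.3 = 1759.8 Tg.
The anomaly ΔM(t) = M(t) − M_∞ decays as ΔM₀·e^(−t/τ) with ΔM₀ = 4625 − 1759.8 = 2865 Tg.
At t = 14.4 yr, e^(−t/τ) = e^(−1.567) = 0.2087, so ΔM = 597.9 Tg and M = 1759.8 + 597.9 = 2357.6 Tg.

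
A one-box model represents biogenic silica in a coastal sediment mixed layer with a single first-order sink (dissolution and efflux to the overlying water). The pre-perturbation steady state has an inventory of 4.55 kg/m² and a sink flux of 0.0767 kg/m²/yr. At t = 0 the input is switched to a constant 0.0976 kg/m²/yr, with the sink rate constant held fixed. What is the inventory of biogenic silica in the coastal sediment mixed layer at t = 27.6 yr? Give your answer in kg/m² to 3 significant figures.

5.01 kg/m²

Residence time τ = M₀/F₀ = 59.32 yr. The eventual steady state is M_∞ = M₀·(F₁/F₀) = 4.55 × 0.0976/0.0767 = 5.7898 kg/m².
The anomaly ΔM(t) = M(t) − M_∞ decays as ΔM₀·e^(−t/τ) with ΔM₀ = 4.55 − 5.7898 = −1.240 kg/m².
At t = 27.6 yr, e^(−t/τ) = e^(−0.4653) = 0.6280, so ΔM = −0.7786 kg/m² and M = 5.7898 − 0.7786 = 5.0112 kg/m².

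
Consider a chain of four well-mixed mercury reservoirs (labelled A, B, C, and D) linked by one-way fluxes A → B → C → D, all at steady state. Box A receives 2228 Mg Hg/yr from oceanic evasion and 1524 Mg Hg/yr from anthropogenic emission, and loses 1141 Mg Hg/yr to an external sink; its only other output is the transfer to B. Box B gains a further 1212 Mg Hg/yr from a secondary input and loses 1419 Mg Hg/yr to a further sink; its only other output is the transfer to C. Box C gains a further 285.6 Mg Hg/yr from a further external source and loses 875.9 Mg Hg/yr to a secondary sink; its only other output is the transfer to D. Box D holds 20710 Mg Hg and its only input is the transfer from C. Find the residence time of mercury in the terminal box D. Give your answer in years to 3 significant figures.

Box A: F(A→B) = (2228 + 1524) − 1141 = 2611.0 Mg Hg/yr.
Box B: F(B→C) = (2611.0 + 1212) − 1419 = 2404.0 Mg Hg/yr.
Box C: F(C→D) = (2404.0 + 285.6) − 875.9 = 1813.7 Mg Hg/yr.
Box D throughput = its input = 1813.7 Mg Hg/yr; τ = 20710 / 1813.7 = 11.42 yr.

11.4 yr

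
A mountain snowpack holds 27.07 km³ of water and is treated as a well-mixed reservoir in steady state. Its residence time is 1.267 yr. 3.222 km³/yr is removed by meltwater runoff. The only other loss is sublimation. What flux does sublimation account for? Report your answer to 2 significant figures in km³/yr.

18 km³/yr

Total removal F = M/τ = 27.07 / 1.267 = 21.37 km³/yr.
Sublimation = F − (3.222) = 21.37 − 3.222 = 18.14 km³/yr.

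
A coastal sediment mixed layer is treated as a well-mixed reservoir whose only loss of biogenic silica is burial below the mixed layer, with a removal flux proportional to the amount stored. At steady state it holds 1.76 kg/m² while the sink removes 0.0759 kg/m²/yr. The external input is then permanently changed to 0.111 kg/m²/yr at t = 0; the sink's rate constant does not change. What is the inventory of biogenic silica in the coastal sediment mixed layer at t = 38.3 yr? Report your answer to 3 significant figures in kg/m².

Residence time τ = M₀/F₀ = 23.19 yr. The eventual steady state is M_∞ = M₀·(F₁/F₀) = 1.76 × 0.111/0.0759 = 2.5739 kg/m².
The anomaly ΔM(t) = M(t) − M_∞ decays as ΔM₀·e^(−t/τ) with ΔM₀ = 1.76 − 2.5739 = −0.8139 kg/m².
At t = 38.3 yr, e^(−t/τ) = e^(−1.652) = 0.1917, so ΔM = −0.1560 kg/m² and M = 2.5739 − 0.1560 = 2.4179 kg/m².

2.42 kg/m²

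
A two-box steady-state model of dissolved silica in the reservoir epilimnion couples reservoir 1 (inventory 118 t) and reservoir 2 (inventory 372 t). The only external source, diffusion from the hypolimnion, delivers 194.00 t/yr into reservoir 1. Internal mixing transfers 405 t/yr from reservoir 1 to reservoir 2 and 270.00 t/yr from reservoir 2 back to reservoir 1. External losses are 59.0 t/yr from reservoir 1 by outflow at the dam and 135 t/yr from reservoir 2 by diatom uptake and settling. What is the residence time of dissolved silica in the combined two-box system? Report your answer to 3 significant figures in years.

2.53 yr

Treat the two boxes together as one reservoir: the mixing fluxes between them are internal recycling, so τ = ΣM / Σ(external losses).
M_total = 118 + 372 = 490.00 t.
ΣF_external_out = 59.0 + 135 = 194.00 t/yr.
τ = M_total / ΣF_ext = 490.00 / 194.00 = 2.526 yr.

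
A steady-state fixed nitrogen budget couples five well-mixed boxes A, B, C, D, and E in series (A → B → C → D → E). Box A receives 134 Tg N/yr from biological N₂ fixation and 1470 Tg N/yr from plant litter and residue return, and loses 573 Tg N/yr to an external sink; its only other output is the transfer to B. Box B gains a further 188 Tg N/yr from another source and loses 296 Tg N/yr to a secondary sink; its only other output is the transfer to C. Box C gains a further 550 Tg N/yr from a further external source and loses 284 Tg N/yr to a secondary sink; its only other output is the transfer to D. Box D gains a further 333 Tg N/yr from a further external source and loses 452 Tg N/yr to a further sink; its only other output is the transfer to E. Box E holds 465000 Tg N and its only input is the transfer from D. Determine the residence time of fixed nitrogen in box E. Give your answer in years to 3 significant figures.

435 yr

Box A: F(A→B) = (134 + 1470) − 573 = 1031.0 Tg N/yr.
Box B: F(B→C) = (1031.0 + 188) − 296 = 923.00 Tg N/yr.
Box C: F(C→D) = (923.00 + 550) − 284 = 1189.0 Tg N/yr.
Box D: F(D→E) = (1189.0 + 333) − 452 = 1070.0 Tg N/yr.
Box E throughput = its input = 1070.0 Tg N/yr; τ = 465000 / 1070.0 = 434.6 yr.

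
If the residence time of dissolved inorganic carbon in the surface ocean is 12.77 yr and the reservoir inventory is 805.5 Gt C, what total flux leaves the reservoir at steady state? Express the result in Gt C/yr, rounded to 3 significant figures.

63.1 Gt C/yr

F = M / τ = 805.5 / 12.77 = 63.08 Gt C/yr.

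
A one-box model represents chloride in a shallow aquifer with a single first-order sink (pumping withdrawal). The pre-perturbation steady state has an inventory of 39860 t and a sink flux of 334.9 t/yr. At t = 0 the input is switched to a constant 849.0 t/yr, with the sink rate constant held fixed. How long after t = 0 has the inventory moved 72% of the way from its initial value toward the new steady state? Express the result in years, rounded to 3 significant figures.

τ = M₀/F₀ = 39860/334.9 = 119.0 yr.
The remaining gap fraction is e^(−t/τ); 72% covered ⇒ e^(−t/τ) = 0.280.
t = −τ ln(0.280) = 119.0 × 1.273 = 151.5 yr.

152 yr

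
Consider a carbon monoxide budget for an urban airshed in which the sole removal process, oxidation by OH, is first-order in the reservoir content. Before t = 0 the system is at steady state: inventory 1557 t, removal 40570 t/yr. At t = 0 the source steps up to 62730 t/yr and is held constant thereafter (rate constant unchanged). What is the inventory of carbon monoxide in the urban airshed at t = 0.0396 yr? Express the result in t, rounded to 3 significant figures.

2100 t

τ = M₀/F₀ = 1557/40570 = 0.03838 yr; rate constant k = 1/τ.
New steady state M_∞ = F₁/k = F₁·τ = 62730 × 0.03838 = 2407.5 t.
M(t) = M_∞ + (M₀ − M_∞)·e^(−t/τ); t/τ = 0.0396/0.03838 = 1.032, so e^(−t/τ) = 0.3564.
M(t) = 2407.5 − 850.5 × 0.3564 = 2104.4 t.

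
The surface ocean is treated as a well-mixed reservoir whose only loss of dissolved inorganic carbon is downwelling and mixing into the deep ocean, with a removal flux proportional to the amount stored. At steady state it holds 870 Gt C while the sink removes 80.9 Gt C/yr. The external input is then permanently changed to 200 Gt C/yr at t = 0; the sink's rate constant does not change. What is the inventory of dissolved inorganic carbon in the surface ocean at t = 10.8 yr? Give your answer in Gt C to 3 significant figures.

τ = M₀/F₀ = 870/80.9 = 10.75 yr; rate constant k = 1/τ.
New steady state M_∞ = F₁/k = F₁·τ = 200 × 10.75 = 2150.8 Gt C.
M(t) = M_∞ + (M₀ − M_∞)·e^(−t/τ); t/τ = 10.8/10.75 = 1.004, so e^(−t/τ) = 0.3663.
M(t) = 2150.8 − 1281 × 0.3663 = 1681.6 Gt C.

1680 Gt C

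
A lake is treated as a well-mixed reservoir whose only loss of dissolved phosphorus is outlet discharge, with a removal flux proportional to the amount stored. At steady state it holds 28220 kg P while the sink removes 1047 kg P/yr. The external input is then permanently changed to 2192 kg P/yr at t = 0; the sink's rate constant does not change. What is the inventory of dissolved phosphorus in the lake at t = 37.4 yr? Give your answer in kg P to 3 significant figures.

Residence time τ = M₀/F₀ = 26.95 yr. The eventual steady state is M_∞ = M₀·(F₁/F₀) = 28220 × 2192/1047 = 59081 kg P.
The anomaly ΔM(t) = M(t) − M_∞ decays as ΔM₀·e^(−t/τ) with ΔM₀ = 28220 − 59081 = −30860 kg P.
At t = 37.4 yr, e^(−t/τ) = e^(−1.388) = 0.2497, so ΔM = −7705 kg P and M = 59081 − 7705 = 51376 kg P.

51400 kg P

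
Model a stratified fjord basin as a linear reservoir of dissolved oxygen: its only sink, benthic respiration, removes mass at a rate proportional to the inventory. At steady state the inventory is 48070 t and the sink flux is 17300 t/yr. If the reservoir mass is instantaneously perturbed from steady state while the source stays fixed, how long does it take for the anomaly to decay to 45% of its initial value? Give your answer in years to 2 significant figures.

2.2 yr

For a linear reservoir the anomaly decays as exp(−t/τ) with τ = M/F = 48070/17300 = 2.779 yr.
exp(−t/τ) = 0.45 ⇒ t = −τ ln(0.45) = 2.779 × 0.7985 = 2.219 yr.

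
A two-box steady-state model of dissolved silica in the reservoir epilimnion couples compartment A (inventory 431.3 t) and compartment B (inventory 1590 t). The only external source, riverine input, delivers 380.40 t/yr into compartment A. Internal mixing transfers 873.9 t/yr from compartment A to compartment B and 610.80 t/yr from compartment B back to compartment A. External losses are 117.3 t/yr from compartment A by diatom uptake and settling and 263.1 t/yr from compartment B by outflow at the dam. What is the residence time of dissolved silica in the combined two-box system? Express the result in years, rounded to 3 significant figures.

For the system as a whole, the A↔B exchange is internal and contributes nothing to the throughput; only the external sinks remove mass.
M_total = 431.3 + 1590 = 2021.3 t.
ΣF_external_out = 117.3 + 263.1 = 380.40 t/yr.
τ = M_total / ΣF_ext = 2021.3 / 380.40 = 5.314 yr.

5.31 yr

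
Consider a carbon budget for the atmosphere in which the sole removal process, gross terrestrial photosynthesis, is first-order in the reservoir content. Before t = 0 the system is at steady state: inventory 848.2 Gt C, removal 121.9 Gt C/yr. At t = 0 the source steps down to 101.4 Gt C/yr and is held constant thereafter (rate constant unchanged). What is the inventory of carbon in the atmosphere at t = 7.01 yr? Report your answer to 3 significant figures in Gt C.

τ = M₀/F₀ = 848.2/121.9 = 6.958 yr; rate constant k = 1/τ.
New steady state M_∞ = F₁/k = F₁·τ = 101.4 × 6.958 = 705.56 Gt C.
M(t) = M_∞ + (M₀ − M_∞)·e^(−t/τ); t/τ = 7.01/6.958 = 1.007, so e^(−t/τ) = 0.3651.
M(t) = 705.56 + 142.6 × 0.3651 = 757.64 Gt C.

758 Gt C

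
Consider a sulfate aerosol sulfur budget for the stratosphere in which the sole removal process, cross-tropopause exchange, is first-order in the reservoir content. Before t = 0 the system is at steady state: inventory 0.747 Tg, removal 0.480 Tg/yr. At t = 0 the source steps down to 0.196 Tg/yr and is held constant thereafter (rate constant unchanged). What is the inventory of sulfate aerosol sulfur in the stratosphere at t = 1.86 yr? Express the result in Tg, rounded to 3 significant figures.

0.439 Tg

τ = M₀/F₀ = 0.747/0.480 = 1.556 yr; rate constant k = 1/τ.
New steady state M_∞ = F₁/k = F₁·τ = 0.196 × 1.556 = 0.30503 Tg.
M(t) = M_∞ + (M₀ − M_∞)·e^(−t/τ); t/τ = 1.86/1.556 = 1.195, so e^(−t/τ) = 0.3026.
M(t) = 0.30503 + 0.4420 × 0.3026 = 0.43879 Tg.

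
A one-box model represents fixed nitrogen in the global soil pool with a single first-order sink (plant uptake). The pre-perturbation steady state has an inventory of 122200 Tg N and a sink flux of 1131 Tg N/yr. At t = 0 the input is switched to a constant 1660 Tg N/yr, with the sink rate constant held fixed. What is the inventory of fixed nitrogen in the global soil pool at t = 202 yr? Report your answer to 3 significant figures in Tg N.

Residence time τ = M₀/F₀ = 108.0 yr. The eventual steady state is M_∞ = M₀·(F₁/F₀) = 122200 × 1660/1131 = 179360 Tg N.
The anomaly ΔM(t) = M(t) − M_∞ decays as ΔM₀·e^(−t/τ) with ΔM₀ = 122200 − 179360 = −57160 Tg N.
At t = 202 yr, e^(−t/τ) = e^(−1.870) = 0.1542, so ΔM = −8813 Tg N and M = 179360 − 8813 = 170540 Tg N.

171000 Tg N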